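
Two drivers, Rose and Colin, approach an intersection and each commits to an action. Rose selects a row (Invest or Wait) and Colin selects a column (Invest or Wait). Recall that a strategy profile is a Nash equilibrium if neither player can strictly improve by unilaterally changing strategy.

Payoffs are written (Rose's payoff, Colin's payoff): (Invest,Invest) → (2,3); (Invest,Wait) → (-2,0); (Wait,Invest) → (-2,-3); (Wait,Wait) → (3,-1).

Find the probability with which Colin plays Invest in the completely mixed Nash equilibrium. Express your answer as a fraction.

5/9

Let q be the probability that Colin plays Invest. In a completely mixed equilibrium, Rose must be indifferent between Invest and Wait.
Rose's expected payoff from Invest is 2q − 2(1−q); from Wait it is −2q + 3(1−q).
Setting these equal: 4q − 2 = −5q + 3, so q = 5/9.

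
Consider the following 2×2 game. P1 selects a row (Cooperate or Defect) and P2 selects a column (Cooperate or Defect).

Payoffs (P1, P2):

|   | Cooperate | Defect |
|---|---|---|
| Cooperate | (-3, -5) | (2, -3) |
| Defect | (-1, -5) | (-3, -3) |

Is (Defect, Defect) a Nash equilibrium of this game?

At (Defect, Defect), P1 earns -3; switching to Cooperate would give 2, so P1 would deviate.
P2 earns -3; switching to Cooperate would give -5, so P2 has no profitable deviation.
Since at least one player can profitably deviate, this is not a Nash equilibrium.

No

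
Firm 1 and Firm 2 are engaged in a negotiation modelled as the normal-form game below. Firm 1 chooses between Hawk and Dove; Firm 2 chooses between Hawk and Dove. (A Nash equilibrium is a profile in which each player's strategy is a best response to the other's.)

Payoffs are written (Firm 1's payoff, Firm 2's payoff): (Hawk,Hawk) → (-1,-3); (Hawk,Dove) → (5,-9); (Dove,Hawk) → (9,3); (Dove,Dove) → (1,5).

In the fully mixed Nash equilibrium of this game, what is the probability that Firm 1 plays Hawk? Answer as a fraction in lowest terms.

Let p be the probability that Firm 1 plays Hawk. In a completely mixed equilibrium, Firm 2 must be indifferent between Hawk and Dove.
Firm 2's expected payoff from Hawk is −3p + 3(1−p); from Dove it is −9p + 5(1−p).
Setting these equal: −6p + 3 = −14p + 5, so p = 1/4.

1/4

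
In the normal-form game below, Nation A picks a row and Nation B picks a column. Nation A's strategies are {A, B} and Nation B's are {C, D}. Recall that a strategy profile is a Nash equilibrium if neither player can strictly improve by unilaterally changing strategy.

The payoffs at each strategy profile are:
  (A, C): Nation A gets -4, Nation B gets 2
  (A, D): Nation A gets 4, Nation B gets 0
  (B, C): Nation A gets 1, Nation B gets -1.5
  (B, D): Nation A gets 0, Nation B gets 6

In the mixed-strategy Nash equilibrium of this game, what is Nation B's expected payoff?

First find x, the probability Nation A plays A, from Nation B's indifference between C and D: 2x − 1.5(1−x) = 6(1−x), giving x = 15/19.
Since Nation B is indifferent in equilibrium, Nation B's expected payoff equals the payoff from either column against (15/19, 4/19). Using C: 2(15/19) − 1.5(4/19) = 24/19.

24/19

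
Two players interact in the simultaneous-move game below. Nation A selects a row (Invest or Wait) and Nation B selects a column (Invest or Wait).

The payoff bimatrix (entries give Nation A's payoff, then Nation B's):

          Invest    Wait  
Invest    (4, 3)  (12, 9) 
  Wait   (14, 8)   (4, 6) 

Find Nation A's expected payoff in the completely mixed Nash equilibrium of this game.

First find q, the probability Nation B plays Invest, from Nation A's indifference between Invest and Wait: 4q + 12(1−q) = 14q + 4(1−q), giving q = 4/9.
Since Nation A is indifferent in equilibrium, Nation A's expected payoff equals the payoff from either row against (4/9, 5/9). Using Invest: 4(4/9) + 12(5/9) = 76/9.

76/9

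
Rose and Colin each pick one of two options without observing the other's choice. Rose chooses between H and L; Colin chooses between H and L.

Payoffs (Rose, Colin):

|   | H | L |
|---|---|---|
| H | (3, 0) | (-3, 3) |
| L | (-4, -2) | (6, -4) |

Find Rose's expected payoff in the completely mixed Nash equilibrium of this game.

First find y, the probability Colin plays H, from Rose's indifference between H and L: 3y − 3(1−y) = −4y + 6(1−y), giving y = 9/16.
Since Rose is indifferent in equilibrium, Rose's expected payoff equals the payoff from either row against (9/16, 7/16). Using H: 3(9/16) − 3(7/16) = 3/8.

3/8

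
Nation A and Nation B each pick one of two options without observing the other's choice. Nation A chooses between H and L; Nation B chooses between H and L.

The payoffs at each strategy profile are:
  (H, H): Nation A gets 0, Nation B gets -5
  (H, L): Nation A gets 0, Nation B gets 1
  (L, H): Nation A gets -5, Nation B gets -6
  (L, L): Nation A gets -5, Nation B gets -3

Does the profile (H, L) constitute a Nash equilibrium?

Yes

At (H, L), Nation A earns 0; switching to L would give -5, so Nation A has no profitable deviation.
Nation B earns 1; switching to H would give -5, so Nation B has no profitable deviation.
Neither player can gain by a unilateral deviation, so this profile is a Nash equilibrium.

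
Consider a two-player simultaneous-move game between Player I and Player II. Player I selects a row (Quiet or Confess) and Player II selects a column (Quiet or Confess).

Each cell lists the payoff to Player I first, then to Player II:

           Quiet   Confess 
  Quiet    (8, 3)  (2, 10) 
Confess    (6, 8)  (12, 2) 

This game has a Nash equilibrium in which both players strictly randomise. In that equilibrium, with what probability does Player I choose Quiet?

6/13

Let r be the probability that Player I plays Quiet. In a completely mixed equilibrium, Player II must be indifferent between Quiet and Confess.
Player II's expected payoff from Quiet is 3r + 8(1−r); from Confess it is 10r + 2(1−r).
Setting these equal: −5r + 8 = 8r + 2, so r = 6/13.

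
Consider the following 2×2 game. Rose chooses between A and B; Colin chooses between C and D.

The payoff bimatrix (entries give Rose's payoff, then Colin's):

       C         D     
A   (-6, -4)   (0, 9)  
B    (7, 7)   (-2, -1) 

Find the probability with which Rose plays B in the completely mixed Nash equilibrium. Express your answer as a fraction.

13/21

Let r be the probability that Rose plays A. In a completely mixed equilibrium, Colin must be indifferent between C and D.
Colin's expected payoff from C is −4r + 7(1−r); from D it is 9r − (1−r).
Setting these equal: −11r + 7 = 10r − 1, so r = 8/21.
Therefore Rose plays B with probability 1 − 8/21 = 13/21.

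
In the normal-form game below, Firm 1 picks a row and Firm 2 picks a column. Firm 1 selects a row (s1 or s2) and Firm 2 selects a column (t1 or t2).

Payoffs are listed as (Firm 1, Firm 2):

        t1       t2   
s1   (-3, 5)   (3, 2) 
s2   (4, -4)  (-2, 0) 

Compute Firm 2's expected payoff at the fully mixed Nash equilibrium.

8/7

First find p, the probability Firm 1 plays s1, from Firm 2's indifference between t1 and t2: 5p − 4(1−p) = 2p, giving p = 4/7.
Since Firm 2 is indifferent in equilibrium, Firm 2's expected payoff equals the payoff from either column against (4/7, 3/7). Using t1: 5(4/7) − 4(3/7) = 8/7.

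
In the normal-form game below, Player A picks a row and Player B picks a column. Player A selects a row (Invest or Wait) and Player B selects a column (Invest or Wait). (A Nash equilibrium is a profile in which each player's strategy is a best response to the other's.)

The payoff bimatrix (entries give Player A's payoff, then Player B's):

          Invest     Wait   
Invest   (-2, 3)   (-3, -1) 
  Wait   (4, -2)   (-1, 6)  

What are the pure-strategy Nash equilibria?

(Invest, Invest): Player A prefers Wait (4 > -2) — not an equilibrium.
(Invest, Wait): Player A prefers Wait (-1 > -3); Player B prefers Invest (3 > -1) — not an equilibrium.
(Wait, Invest): Player B prefers Wait (6 > -2) — not an equilibrium.
(Wait, Wait): Player A gets -1 ≥ -3 from Invest, and Player B gets 6 ≥ -2 from Invest — Nash equilibrium.

(Wait, Wait)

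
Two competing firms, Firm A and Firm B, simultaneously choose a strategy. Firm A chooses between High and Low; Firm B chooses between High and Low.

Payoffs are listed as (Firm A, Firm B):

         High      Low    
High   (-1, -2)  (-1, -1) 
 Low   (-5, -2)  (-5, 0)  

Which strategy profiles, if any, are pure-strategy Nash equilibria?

(High, High): Firm B prefers Low (-1 > -2) — not an equilibrium.
(High, Low): Firm A gets -1 ≥ -5 from Low, and Firm B gets -1 ≥ -2 from High — Nash equilibrium.
(Low, High): Firm A prefers High (-1 > -5); Firm B prefers Low (0 > -2) — not an equilibrium.
(Low, Low): Firm A prefers High (-1 > -5) — not an equilibrium.

(High, Low)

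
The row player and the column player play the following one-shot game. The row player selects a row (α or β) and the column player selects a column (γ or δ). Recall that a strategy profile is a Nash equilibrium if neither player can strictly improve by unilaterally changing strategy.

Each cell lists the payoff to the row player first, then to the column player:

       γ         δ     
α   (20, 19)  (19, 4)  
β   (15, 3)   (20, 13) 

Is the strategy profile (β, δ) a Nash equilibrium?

Yes

At (β, δ), the row player earns 20; switching to α would give 19, so the row player has no profitable deviation.
The column player earns 13; switching to γ would give 3, so the column player has no profitable deviation.
Neither player can gain by a unilateral deviation, so this profile is a Nash equilibrium.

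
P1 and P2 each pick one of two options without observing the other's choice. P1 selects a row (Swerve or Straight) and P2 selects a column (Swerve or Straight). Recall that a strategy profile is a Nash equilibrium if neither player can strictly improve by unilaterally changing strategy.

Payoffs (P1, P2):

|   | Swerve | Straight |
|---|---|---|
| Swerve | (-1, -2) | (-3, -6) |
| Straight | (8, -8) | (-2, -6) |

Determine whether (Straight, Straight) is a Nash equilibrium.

Yes

At (Straight, Straight), P1 earns -2; switching to Swerve would give -3, so P1 has no profitable deviation.
P2 earns -6; switching to Swerve would give -8, so P2 has no profitable deviation.
Neither player can gain by a unilateral deviation, so this profile is a Nash equilibrium.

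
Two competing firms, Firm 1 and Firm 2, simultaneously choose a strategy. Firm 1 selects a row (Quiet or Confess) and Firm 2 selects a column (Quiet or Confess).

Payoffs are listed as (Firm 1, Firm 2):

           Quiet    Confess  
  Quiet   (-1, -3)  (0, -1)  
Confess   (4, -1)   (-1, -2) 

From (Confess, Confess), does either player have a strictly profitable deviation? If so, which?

Firm 1 at (Confess, Confess) earns -1; deviating to Quiet yields 0 — a strict improvement.
Firm 2 earns -2; deviating to Quiet yields -1 — a strict improvement.
Both Firm 1 and Firm 2 have strictly profitable deviations.

Both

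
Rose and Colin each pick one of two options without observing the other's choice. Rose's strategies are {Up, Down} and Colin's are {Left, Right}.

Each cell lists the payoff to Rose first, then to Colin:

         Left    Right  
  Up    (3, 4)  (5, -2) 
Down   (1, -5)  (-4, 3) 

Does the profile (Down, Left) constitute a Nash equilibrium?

At (Down, Left), Rose earns 1; switching to Up would give 3, so Rose would deviate.
Colin earns -5; switching to Right would give 3, so Colin would deviate.
Since at least one player can profitably deviate, this is not a Nash equilibrium.

No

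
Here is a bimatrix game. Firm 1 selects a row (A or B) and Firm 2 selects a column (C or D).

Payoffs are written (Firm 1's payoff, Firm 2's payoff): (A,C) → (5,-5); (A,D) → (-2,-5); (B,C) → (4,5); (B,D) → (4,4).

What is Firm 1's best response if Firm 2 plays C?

Against C, Firm 1 earns 5 from A and 4 from B.
So A is the best response.

A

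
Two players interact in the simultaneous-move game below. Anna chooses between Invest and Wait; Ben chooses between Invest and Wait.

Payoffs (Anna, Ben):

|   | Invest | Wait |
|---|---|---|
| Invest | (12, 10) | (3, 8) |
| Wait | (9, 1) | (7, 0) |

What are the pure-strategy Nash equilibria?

(Invest, Invest)

(Invest, Invest): Anna gets 12 ≥ 9 from Wait, and Ben gets 10 ≥ 8 from Wait — Nash equilibrium.
(Invest, Wait): Anna prefers Wait (7 > 3); Ben prefers Invest (10 > 8) — not an equilibrium.
(Wait, Invest): Anna prefers Invest (12 > 9) — not an equilibrium.
(Wait, Wait): Ben prefers Invest (1 > 0) — not an equilibrium.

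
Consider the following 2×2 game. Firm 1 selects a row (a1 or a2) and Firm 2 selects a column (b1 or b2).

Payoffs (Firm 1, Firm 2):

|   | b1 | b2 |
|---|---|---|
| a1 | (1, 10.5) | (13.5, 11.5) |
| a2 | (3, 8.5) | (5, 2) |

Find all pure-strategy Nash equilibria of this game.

(a1, b2) and (a2, b1)

(a1, b1): Firm 1 prefers a2 (3 > 1); Firm 2 prefers b2 (11.5 > 10.5) — not an equilibrium.
(a1, b2): Firm 1 gets 13.5 ≥ 5 from a2, and Firm 2 gets 11.5 ≥ 10.5 from b1 — Nash equilibrium.
(a2, b1): Firm 1 gets 3 ≥ 1 from a1, and Firm 2 gets 8.5 ≥ 2 from b2 — Nash equilibrium.
(a2, b2): Firm 1 prefers a1 (13.5 > 5); Firm 2 prefers b1 (8.5 > 2) — not an equilibrium.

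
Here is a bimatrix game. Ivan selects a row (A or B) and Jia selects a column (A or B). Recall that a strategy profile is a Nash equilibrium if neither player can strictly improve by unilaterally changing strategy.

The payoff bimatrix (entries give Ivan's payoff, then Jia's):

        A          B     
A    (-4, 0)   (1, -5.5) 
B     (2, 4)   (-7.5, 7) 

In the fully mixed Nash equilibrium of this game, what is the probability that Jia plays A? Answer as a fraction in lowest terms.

17/29

Let c be the probability that Jia plays A. In a completely mixed equilibrium, Ivan must be indifferent between A and B.
Ivan's expected payoff from A is −4c + (1−c); from B it is 2c − 7.5(1−c).
Setting these equal: −5c + 1 = 9.5c − 7.5, so c = 17/29.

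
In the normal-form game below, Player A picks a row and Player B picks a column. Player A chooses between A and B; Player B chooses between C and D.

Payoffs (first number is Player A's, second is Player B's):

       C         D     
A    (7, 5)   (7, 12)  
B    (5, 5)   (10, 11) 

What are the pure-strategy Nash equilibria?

(B, D)

(A, C): Player B prefers D (12 > 5) — not an equilibrium.
(A, D): Player A prefers B (10 > 7) — not an equilibrium.
(B, C): Player A prefers A (7 > 5); Player B prefers D (11 > 5) — not an equilibrium.
(B, D): Player A gets 10 ≥ 7 from A, and Player B gets 11 ≥ 5 from C — Nash equilibrium.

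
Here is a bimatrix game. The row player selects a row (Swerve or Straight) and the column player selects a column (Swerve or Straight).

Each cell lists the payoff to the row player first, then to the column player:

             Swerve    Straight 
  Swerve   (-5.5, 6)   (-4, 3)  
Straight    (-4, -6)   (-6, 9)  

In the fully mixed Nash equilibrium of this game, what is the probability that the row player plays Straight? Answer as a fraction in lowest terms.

1/6

Let x be the probability that the row player plays Swerve. In a completely mixed equilibrium, the column player must be indifferent between Swerve and Straight.
The column player's expected payoff from Swerve is 6x − 6(1−x); from Straight it is 3x + 9(1−x).
Setting these equal: 12x − 6 = −6x + 9, so x = 5/6.
Therefore the row player plays Straight with probability 1 − 5/6 = 1/6.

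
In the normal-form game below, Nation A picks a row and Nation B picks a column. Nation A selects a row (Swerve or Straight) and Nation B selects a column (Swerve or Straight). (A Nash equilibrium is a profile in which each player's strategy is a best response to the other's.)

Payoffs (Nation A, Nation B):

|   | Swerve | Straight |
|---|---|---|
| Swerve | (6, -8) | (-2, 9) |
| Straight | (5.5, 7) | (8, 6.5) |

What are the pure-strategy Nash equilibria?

none

(Swerve, Swerve): Nation B prefers Straight (9 > -8) — not an equilibrium.
(Swerve, Straight): Nation A prefers Straight (8 > -2) — not an equilibrium.
(Straight, Swerve): Nation A prefers Swerve (6 > 5.5) — not an equilibrium.
(Straight, Straight): Nation B prefers Swerve (7 > 6.5) — not an equilibrium.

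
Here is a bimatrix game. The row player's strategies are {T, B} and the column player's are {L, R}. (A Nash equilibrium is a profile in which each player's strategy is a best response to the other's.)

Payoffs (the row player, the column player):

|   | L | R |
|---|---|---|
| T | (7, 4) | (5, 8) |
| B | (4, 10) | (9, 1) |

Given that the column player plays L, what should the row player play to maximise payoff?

Against L, the row player earns 7 from T and 4 from B.
So T is the best response.

T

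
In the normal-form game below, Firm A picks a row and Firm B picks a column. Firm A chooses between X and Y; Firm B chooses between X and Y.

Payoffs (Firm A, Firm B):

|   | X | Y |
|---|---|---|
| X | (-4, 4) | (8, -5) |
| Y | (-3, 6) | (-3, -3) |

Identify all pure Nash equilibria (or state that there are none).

(X, X): Firm A prefers Y (-3 > -4) — not an equilibrium.
(X, Y): Firm B prefers X (4 > -5) — not an equilibrium.
(Y, X): Firm A gets -3 ≥ -4 from X, and Firm B gets 6 ≥ -3 from Y — Nash equilibrium.
(Y, Y): Firm A prefers X (8 > -3); Firm B prefers X (6 > -3) — not an equilibrium.

(Y, X)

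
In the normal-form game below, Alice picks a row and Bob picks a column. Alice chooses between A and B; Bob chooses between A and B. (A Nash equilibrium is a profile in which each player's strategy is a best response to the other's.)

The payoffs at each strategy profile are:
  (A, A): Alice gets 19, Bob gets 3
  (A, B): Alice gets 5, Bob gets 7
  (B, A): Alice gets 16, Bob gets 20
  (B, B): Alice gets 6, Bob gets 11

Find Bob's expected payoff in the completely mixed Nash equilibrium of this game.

First find p, the probability Alice plays A, from Bob's indifference between A and B: 3p + 20(1−p) = 7p + 11(1−p), giving p = 9/13.
Since Bob is indifferent in equilibrium, Bob's expected payoff equals the payoff from either column against (9/13, 4/13). Using A: 3(9/13) + 20(4/13) = 107/13.

107/13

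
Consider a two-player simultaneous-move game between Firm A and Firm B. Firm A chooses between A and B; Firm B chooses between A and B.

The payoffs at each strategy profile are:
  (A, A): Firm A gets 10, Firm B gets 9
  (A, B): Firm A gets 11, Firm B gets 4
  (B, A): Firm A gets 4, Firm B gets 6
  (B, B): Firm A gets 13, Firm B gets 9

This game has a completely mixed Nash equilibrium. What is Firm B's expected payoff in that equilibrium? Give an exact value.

57/8

First find x, the probability Firm A plays A, from Firm B's indifference between A and B: 9x + 6(1−x) = 4x + 9(1−x), giving x = 3/8.
Since Firm B is indifferent in equilibrium, Firm B's expected payoff equals the payoff from either column against (3/8, 5/8). Using A: 9(3/8) + 6(5/8) = 57/8.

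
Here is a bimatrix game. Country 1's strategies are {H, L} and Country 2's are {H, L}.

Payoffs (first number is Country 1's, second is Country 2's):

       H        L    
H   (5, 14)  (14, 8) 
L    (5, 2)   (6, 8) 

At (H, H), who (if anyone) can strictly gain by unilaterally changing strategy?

Neither

Country 1 at (H, H) earns 5; deviating to L yields 5 — not better.
Country 2 earns 14; deviating to L yields 8 — not better.
Neither player can strictly improve; the profile is a Nash equilibrium.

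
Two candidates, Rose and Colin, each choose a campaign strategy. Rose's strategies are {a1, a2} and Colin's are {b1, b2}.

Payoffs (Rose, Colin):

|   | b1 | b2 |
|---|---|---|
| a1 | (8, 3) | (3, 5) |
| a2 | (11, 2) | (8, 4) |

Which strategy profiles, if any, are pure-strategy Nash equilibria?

(a1, b1): Rose prefers a2 (11 > 8); Colin prefers b2 (5 > 3) — not an equilibrium.
(a1, b2): Rose prefers a2 (8 > 3) — not an equilibrium.
(a2, b1): Colin prefers b2 (4 > 2) — not an equilibrium.
(a2, b2): Rose gets 8 ≥ 3 from a1, and Colin gets 4 ≥ 2 from b1 — Nash equilibrium.

(a2, b2)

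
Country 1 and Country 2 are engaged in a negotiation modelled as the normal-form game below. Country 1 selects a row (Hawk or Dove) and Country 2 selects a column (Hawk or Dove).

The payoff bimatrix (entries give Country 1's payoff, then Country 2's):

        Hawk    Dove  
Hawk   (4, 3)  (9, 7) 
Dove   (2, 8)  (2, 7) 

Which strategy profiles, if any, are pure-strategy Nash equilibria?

(Hawk, Hawk): Country 2 prefers Dove (7 > 3) — not an equilibrium.
(Hawk, Dove): Country 1 gets 9 ≥ 2 from Dove, and Country 2 gets 7 ≥ 3 from Hawk — Nash equilibrium.
(Dove, Hawk): Country 1 prefers Hawk (4 > 2) — not an equilibrium.
(Dove, Dove): Country 1 prefers Hawk (9 > 2); Country 2 prefers Hawk (8 > 7) — not an equilibrium.

(Hawk, Dove)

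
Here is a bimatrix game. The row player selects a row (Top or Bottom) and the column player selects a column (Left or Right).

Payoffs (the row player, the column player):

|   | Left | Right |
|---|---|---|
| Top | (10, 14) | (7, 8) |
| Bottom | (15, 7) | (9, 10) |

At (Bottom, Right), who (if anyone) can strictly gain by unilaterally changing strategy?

The row player at (Bottom, Right) earns 9; deviating to Top yields 7 — not better.
The column player earns 10; deviating to Left yields 7 — not better.
Neither player can strictly improve; the profile is a Nash equilibrium.

Neither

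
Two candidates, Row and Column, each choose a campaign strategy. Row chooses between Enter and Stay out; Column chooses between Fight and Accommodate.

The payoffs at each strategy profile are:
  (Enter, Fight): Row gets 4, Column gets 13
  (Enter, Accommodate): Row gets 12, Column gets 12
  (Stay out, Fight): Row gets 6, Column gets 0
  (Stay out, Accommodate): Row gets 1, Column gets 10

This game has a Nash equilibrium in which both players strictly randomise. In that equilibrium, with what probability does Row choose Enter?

Let p be the probability that Row plays Enter. In a completely mixed equilibrium, Column must be indifferent between Fight and Accommodate.
Column's expected payoff from Fight is 13p; from Accommodate it is 12p + 10(1−p).
Setting these equal: 13p = 2p + 10, so p = 10/11.

10/11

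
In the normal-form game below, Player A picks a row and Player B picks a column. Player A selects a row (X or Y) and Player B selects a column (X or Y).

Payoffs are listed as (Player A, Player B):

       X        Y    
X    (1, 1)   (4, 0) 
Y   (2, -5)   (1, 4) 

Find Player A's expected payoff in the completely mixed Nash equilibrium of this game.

First find q, the probability Player B plays X, from Player A's indifference between X and Y: q + 4(1−q) = 2q + (1−q), giving q = 3/4.
Since Player A is indifferent in equilibrium, Player A's expected payoff equals the payoff from either row against (3/4, 1/4). Using X: (3/4) + 4(1/4) = 7/4.

7/4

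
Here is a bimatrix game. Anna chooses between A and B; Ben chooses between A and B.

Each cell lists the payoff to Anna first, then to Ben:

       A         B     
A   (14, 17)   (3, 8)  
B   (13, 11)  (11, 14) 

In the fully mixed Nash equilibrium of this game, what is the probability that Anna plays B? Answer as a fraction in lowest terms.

3/4

Let p be the probability that Anna plays A. In a completely mixed equilibrium, Ben must be indifferent between A and B.
Ben's expected payoff from A is 17p + 11(1−p); from B it is 8p + 14(1−p).
Setting these equal: 6p + 11 = −6p + 14, so p = 1/4.
Therefore Anna plays B with probability 1 − 1/4 = 3/4.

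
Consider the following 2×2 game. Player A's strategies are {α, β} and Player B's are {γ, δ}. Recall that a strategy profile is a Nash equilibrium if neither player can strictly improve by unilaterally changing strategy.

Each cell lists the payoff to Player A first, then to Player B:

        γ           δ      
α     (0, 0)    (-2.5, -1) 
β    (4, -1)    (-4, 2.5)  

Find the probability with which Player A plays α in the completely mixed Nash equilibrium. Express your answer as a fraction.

7/9

Let r be the probability that Player A plays α. In a completely mixed equilibrium, Player B must be indifferent between γ and δ.
Player B's expected payoff from γ is −(1−r); from δ it is −r + 2.5(1−r).
Setting these equal: r − 1 = −3.5r + 2.5, so r = 7/9.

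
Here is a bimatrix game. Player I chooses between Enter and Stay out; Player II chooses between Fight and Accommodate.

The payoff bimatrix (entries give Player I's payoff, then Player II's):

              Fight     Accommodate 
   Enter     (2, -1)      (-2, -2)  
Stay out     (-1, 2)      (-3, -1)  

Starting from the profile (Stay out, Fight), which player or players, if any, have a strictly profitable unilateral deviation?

Player I

Player I at (Stay out, Fight) earns -1; deviating to Enter yields 2 — a strict improvement.
Player II earns 2; deviating to Accommodate yields -1 — not better.
Only Player I has a strictly profitable deviation.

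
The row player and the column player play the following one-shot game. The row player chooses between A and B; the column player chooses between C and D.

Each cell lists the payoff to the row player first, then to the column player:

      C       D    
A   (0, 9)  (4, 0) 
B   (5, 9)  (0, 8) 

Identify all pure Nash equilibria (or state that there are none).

(B, C)

(A, C): the row player prefers B (5 > 0) — not an equilibrium.
(A, D): the column player prefers C (9 > 0) — not an equilibrium.
(B, C): the row player gets 5 ≥ 0 from A, and the column player gets 9 ≥ 8 from D — Nash equilibrium.
(B, D): the row player prefers A (4 > 0); the column player prefers C (9 > 8) — not an equilibrium.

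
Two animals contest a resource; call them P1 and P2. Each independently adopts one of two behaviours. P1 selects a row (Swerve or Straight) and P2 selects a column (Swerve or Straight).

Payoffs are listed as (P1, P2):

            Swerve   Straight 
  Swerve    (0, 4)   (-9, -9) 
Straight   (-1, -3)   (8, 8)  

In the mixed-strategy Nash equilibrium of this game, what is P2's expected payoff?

First find x, the probability P1 plays Swerve, from P2's indifference between Swerve and Straight: 4x − 3(1−x) = −9x + 8(1−x), giving x = 11/24.
Since P2 is indifferent in equilibrium, P2's expected payoff equals the payoff from either column against (11/24, 13/24). Using Swerve: 4(11/24) − 3(13/24) = 5/24.

5/24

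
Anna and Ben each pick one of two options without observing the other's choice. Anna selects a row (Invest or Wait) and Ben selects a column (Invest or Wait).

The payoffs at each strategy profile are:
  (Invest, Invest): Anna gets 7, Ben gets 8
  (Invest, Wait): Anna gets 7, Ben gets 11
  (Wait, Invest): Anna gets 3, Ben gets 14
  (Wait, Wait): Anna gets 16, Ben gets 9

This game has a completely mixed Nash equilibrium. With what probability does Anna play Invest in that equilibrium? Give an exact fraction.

Let x be the probability that Anna plays Invest. In a completely mixed equilibrium, Ben must be indifferent between Invest and Wait.
Ben's expected payoff from Invest is 8x + 14(1−x); from Wait it is 11x + 9(1−x).
Setting these equal: −6x + 14 = 2x + 9, so x = 5/8.

5/8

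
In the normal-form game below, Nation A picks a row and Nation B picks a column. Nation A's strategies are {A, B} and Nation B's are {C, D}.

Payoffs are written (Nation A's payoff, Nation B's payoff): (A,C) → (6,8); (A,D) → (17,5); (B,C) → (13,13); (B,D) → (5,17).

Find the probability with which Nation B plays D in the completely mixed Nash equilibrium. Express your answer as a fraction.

Let q be the probability that Nation B plays C. In a completely mixed equilibrium, Nation A must be indifferent between A and B.
Nation A's expected payoff from A is 6q + 17(1−q); from B it is 13q + 5(1−q).
Setting these equal: −11q + 17 = 8q + 5, so q = 12/19.
Therefore Nation B plays D with probability 1 − 12/19 = 7/19.

7/19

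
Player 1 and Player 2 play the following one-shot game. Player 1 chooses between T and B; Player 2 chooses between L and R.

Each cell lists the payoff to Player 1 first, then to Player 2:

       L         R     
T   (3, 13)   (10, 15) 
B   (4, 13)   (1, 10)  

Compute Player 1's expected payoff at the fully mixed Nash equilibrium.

First find q, the probability Player 2 plays L, from Player 1's indifference between T and B: 3q + 10(1−q) = 4q + (1−q), giving q = 9/10.
Since Player 1 is indifferent in equilibrium, Player 1's expected payoff equals the payoff from either row against (9/10, 1/10). Using T: 3(9/10) + 10(1/10) = 37/10.

37/10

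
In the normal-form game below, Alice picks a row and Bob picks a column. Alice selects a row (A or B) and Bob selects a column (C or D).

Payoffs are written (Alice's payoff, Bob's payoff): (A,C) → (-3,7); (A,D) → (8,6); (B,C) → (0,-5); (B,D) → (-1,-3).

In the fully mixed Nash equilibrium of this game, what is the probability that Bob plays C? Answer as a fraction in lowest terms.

3/4

Let q be the probability that Bob plays C. In a completely mixed equilibrium, Alice must be indifferent between A and B.
Alice's expected payoff from A is −3q + 8(1−q); from B it is −(1−q).
Setting these equal: −11q + 8 = q − 1, so q = 3/4.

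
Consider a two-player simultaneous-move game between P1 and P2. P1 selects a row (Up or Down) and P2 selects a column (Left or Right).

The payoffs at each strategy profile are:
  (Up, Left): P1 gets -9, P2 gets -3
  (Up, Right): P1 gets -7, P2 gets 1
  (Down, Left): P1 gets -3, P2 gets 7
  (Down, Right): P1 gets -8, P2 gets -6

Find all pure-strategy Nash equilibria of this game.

(Up, Right) and (Down, Left)

(Up, Left): P1 prefers Down (-3 > -9); P2 prefers Right (1 > -3) — not an equilibrium.
(Up, Right): P1 gets -7 ≥ -8 from Down, and P2 gets 1 ≥ -3 from Left — Nash equilibrium.
(Down, Left): P1 gets -3 ≥ -9 from Up, and P2 gets 7 ≥ -6 from Right — Nash equilibrium.
(Down, Right): P1 prefers Up (-7 > -8); P2 prefers Left (7 > -6) — not an equilibrium.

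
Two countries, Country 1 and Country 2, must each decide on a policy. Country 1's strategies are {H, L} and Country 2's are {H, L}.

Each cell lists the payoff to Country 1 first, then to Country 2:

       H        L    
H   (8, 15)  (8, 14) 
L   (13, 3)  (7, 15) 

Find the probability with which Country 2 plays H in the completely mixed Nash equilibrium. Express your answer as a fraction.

Let c be the probability that Country 2 plays H. In a completely mixed equilibrium, Country 1 must be indifferent between H and L.
Country 1's expected payoff from H is 8c + 8(1−c); from L it is 13c + 7(1−c).
Setting these equal: 8 = 6c + 7, so c = 1/6.

1/6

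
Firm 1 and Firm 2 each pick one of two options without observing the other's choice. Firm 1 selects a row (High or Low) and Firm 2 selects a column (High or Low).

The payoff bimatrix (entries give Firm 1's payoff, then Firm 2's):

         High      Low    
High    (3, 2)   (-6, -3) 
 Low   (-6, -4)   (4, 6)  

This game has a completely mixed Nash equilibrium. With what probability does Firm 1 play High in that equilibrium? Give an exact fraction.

Let p be the probability that Firm 1 plays High. In a completely mixed equilibrium, Firm 2 must be indifferent between High and Low.
Firm 2's expected payoff from High is 2p − 4(1−p); from Low it is −3p + 6(1−p).
Setting these equal: 6p − 4 = −9p + 6, so p = 2/3.

2/3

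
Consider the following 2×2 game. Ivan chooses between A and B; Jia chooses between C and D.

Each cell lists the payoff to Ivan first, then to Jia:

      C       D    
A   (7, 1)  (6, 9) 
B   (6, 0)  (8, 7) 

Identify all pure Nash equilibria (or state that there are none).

(A, C): Jia prefers D (9 > 1) — not an equilibrium.
(A, D): Ivan prefers B (8 > 6) — not an equilibrium.
(B, C): Ivan prefers A (7 > 6); Jia prefers D (7 > 0) — not an equilibrium.
(B, D): Ivan gets 8 ≥ 6 from A, and Jia gets 7 ≥ 0 from C — Nash equilibrium.

(B, D)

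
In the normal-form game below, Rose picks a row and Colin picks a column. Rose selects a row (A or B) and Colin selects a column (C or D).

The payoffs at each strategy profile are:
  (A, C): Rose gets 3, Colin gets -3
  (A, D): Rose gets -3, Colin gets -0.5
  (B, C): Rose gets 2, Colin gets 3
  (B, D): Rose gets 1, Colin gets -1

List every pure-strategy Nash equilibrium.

none

(A, C): Colin prefers D (-0.5 > -3) — not an equilibrium.
(A, D): Rose prefers B (1 > -3) — not an equilibrium.
(B, C): Rose prefers A (3 > 2) — not an equilibrium.
(B, D): Colin prefers C (3 > -1) — not an equilibrium.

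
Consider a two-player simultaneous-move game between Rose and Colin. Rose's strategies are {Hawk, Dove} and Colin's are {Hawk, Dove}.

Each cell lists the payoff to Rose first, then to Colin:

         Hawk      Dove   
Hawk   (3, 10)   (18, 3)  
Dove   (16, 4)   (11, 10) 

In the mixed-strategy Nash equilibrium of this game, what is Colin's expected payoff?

88/13

First find p, the probability Rose plays Hawk, from Colin's indifference between Hawk and Dove: 10p + 4(1−p) = 3p + 10(1−p), giving p = 6/13.
Since Colin is indifferent in equilibrium, Colin's expected payoff equals the payoff from either column against (6/13, 7/13). Using Hawk: 10(6/13) + 4(7/13) = 88/13.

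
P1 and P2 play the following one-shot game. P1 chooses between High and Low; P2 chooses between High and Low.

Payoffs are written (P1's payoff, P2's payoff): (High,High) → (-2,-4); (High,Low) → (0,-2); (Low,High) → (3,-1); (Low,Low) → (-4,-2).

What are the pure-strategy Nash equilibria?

(High, Low) and (Low, High)

(High, High): P1 prefers Low (3 > -2); P2 prefers Low (-2 > -4) — not an equilibrium.
(High, Low): P1 gets 0 ≥ -4 from Low, and P2 gets -2 ≥ -4 from High — Nash equilibrium.
(Low, High): P1 gets 3 ≥ -2 from High, and P2 gets -1 ≥ -2 from Low — Nash equilibrium.
(Low, Low): P1 prefers High (0 > -4); P2 prefers High (-1 > -2) — not an equilibrium.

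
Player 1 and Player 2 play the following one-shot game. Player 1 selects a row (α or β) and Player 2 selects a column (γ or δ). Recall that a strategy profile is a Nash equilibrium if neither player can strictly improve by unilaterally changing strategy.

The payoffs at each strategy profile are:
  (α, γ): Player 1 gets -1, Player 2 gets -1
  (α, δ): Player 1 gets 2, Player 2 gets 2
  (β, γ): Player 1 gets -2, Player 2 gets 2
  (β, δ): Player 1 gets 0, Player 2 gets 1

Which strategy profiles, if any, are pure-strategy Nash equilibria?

(α, δ)

(α, γ): Player 2 prefers δ (2 > -1) — not an equilibrium.
(α, δ): Player 1 gets 2 ≥ 0 from β, and Player 2 gets 2 ≥ -1 from γ — Nash equilibrium.
(β, γ): Player 1 prefers α (-1 > -2) — not an equilibrium.
(β, δ): Player 1 prefers α (2 > 0); Player 2 prefers γ (2 > 1) — not an equilibrium.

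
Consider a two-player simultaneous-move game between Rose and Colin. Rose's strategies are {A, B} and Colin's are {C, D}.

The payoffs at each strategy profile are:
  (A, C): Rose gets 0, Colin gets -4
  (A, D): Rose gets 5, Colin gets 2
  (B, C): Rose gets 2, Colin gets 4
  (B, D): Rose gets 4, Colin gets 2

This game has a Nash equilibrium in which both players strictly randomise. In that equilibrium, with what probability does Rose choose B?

Let x be the probability that Rose plays A. In a completely mixed equilibrium, Colin must be indifferent between C and D.
Colin's expected payoff from C is −4x + 4(1−x); from D it is 2x + 2(1−x).
Setting these equal: −8x + 4 = 2, so x = 1/4.
Therefore Rose plays B with probability 1 − 1/4 = 3/4.

3/4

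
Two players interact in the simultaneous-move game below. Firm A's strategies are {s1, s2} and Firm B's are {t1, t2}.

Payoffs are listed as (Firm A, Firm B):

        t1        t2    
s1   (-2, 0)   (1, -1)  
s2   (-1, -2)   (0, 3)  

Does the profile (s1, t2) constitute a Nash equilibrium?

No

At (s1, t2), Firm A earns 1; switching to s2 would give 0, so Firm A has no profitable deviation.
Firm B earns -1; switching to t1 would give 0, so Firm B would deviate.
Since at least one player can profitably deviate, this is not a Nash equilibrium.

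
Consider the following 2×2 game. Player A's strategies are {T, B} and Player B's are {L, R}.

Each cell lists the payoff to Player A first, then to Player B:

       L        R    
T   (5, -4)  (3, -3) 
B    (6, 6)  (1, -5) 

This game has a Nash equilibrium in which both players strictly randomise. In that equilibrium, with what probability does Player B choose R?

Let q be the probability that Player B plays L. In a completely mixed equilibrium, Player A must be indifferent between T and B.
Player A's expected payoff from T is 5q + 3(1−q); from B it is 6q + (1−q).
Setting these equal: 2q + 3 = 5q + 1, so q = 2/3.
Therefore Player B plays R with probability 1 − 2/3 = 1/3.

1/3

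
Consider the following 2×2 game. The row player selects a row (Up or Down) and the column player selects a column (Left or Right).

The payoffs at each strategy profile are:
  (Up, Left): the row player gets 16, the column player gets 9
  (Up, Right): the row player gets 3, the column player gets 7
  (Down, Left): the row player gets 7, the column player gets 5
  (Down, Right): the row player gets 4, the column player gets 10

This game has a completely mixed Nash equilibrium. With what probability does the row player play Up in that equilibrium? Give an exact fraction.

Let x be the probability that the row player plays Up. In a completely mixed equilibrium, the column player must be indifferent between Left and Right.
The column player's expected payoff from Left is 9x + 5(1−x); from Right it is 7x + 10(1−x).
Setting these equal: 4x + 5 = −3x + 10, so x = 5/7.

5/7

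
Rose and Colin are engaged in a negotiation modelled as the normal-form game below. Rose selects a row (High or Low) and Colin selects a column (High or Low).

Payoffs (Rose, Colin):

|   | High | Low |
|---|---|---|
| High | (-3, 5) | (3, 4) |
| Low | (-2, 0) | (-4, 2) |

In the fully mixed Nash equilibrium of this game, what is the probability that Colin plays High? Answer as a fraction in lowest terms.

Let q be the probability that Colin plays High. In a completely mixed equilibrium, Rose must be indifferent between High and Low.
Rose's expected payoff from High is −3q + 3(1−q); from Low it is −2q − 4(1−q).
Setting these equal: −6q + 3 = 2q − 4, so q = 7/8.

7/8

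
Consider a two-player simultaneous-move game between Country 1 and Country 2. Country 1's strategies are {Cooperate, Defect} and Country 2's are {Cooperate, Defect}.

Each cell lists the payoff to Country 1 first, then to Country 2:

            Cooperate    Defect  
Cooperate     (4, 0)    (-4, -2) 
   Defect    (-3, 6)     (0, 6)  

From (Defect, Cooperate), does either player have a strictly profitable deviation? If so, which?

Country 1 at (Defect, Cooperate) earns -3; deviating to Cooperate yields 4 — a strict improvement.
Country 2 earns 6; deviating to Defect yields 6 — not better.
Only Country 1 has a strictly profitable deviation.

Country 1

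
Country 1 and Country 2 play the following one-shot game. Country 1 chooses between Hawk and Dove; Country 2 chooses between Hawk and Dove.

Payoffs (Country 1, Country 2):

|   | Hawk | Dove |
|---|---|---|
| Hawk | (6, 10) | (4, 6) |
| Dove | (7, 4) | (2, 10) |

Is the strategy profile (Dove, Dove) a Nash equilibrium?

No

At (Dove, Dove), Country 1 earns 2; switching to Hawk would give 4, so Country 1 would deviate.
Country 2 earns 10; switching to Hawk would give 4, so Country 2 has no profitable deviation.
Since at least one player can profitably deviate, this is not a Nash equilibrium.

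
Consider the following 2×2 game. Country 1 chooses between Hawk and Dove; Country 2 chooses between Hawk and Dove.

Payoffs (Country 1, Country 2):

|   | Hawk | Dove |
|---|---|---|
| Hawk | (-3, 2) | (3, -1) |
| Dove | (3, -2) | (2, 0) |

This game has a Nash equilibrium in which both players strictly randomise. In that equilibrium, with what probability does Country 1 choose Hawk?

2/5

Let x be the probability that Country 1 plays Hawk. In a completely mixed equilibrium, Country 2 must be indifferent between Hawk and Dove.
Country 2's expected payoff from Hawk is 2x − 2(1−x); from Dove it is −x.
Setting these equal: 4x − 2 = −x, so x = 2/5.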